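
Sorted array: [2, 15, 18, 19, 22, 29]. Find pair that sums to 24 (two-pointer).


Two pointers: lo=0, hi=5
Found pair: (2, 22) summing to 24


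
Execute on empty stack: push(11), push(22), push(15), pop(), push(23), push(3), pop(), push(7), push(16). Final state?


push(11) -> [11]
push(22) -> [11, 22]
push(15) -> [11, 22, 15]
pop() returns 15 -> [11, 22]
push(23) -> [11, 22, 23]
push(3) -> [11, 22, 23, 3]
pop() returns 3 -> [11, 22, 23]
push(7) -> [11, 22, 23, 7]
push(16) -> [11, 22, 23, 7, 16]
Final stack (bottom to top): [11, 22, 23, 7, 16]


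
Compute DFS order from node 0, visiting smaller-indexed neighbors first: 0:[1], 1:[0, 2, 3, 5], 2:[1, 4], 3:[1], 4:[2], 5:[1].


DFS stack-based: start with [0]
Visit order: [0, 1, 2, 4, 3, 5]


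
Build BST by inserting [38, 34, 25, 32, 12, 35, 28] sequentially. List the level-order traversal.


Root = 38; build tree by BST insertion.
Level-Order traversal: [38, 34, 25, 35, 12, 32, 28]


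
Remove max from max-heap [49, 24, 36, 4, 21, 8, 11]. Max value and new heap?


Max = 49
Replace root with last, heapify down
Resulting heap: [36, 24, 11, 4, 21, 8]


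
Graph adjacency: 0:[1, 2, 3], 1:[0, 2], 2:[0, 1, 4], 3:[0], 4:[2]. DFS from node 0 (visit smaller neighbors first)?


DFS stack-based: start with [0]
Visit order: [0, 1, 2, 4, 3]


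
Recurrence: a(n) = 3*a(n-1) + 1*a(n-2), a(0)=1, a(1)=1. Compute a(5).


Build bottom-up:
...a(3)=13, a(4)=43, a(5)=3*43+1*13=142


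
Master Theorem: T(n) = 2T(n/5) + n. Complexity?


a=2, b=5, c=1. log_5(2)=0.431 < c=1. Case 3: O(n^c) = O(n)
Complexity: O(n)


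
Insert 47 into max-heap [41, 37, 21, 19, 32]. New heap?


Append 47: [41, 37, 21, 19, 32, 47]
Bubble up: swap idx 5(47) with idx 2(21); swap idx 2(47) with idx 0(41)
Result: [47, 37, 41, 19, 32, 21]


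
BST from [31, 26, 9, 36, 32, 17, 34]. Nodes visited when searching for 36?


BST root = 31
Search for 36: compare at each node
Path: [31, 36]


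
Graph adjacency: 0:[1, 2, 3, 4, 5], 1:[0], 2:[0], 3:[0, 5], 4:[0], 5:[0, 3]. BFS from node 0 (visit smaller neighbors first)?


BFS queue: start with [0]
Visit order: [0, 1, 2, 3, 4, 5]


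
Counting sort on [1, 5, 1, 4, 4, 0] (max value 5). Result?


Count array: [1, 2, 0, 0, 2, 1]
Reconstruct: [0, 1, 1, 4, 4, 5]


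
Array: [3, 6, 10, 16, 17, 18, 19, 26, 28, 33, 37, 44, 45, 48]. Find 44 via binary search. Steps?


Search for 44:
[0,13] mid=6 arr[6]=19
[7,13] mid=10 arr[10]=37
[11,13] mid=12 arr[12]=45
[11,11] mid=11 arr[11]=44
Total: 4 comparisons


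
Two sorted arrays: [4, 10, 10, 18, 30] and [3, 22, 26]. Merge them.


Compare heads, take smaller each step.
Merged: [3, 4, 10, 10, 18, 22, 26, 30]


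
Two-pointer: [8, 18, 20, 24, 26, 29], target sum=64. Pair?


Two pointers: lo=0, hi=5
No pair sums to 64


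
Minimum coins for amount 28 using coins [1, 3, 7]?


dp[0]=0; dp[i]=1+min(dp[i-c] for c in coins)
...dp[23]=5, dp[24]=4, dp[25]=5, dp[26]=6, dp[27]=5, dp[28]=4
Minimum coins for 28 = 4


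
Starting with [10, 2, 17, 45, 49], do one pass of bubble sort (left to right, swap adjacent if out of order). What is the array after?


After one pass: [2, 10, 17, 45, 49]


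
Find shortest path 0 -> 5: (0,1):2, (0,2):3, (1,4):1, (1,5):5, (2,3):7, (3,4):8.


Dijkstra from 0:
Distances: {0: 0, 1: 2, 2: 3, 3: 10, 4: 3, 5: 7}
Shortest distance to 5 = 7, path = [0, 1, 5]


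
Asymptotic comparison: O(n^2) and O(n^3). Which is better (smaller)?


quadratic grows slower than cubic
O(n^2) is asymptotically smaller; O(n^3) grows faster


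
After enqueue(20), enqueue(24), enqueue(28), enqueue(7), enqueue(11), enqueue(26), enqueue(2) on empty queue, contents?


enqueue(20) -> [20]
enqueue(24) -> [20, 24]
enqueue(28) -> [20, 24, 28]
enqueue(7) -> [20, 24, 28, 7]
enqueue(11) -> [20, 24, 28, 7, 11]
enqueue(26) -> [20, 24, 28, 7, 11, 26]
enqueue(2) -> [20, 24, 28, 7, 11, 26, 2]
Final queue (front to back): [20, 24, 28, 7, 11, 26, 2]


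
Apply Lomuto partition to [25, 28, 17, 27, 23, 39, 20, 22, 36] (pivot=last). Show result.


Elements <= 36 go left of pivot.
Result: [25, 28, 17, 27, 23, 20, 22, 36, 39], pivot at index 7


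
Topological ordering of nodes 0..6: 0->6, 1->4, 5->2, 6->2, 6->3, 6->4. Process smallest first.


Kahn's algorithm, process smallest node first
Order: [0, 1, 5, 6, 2, 3, 4]


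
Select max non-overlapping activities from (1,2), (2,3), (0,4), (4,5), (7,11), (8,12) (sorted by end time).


Greedy: pick earliest-ending, then skip overlaps.
Selected (4 activities): [(1, 2), (2, 3), (4, 5), (7, 11)]


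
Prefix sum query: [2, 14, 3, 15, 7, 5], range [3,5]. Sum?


Prefix sums: [0, 2, 16, 19, 34, 41, 46]
Sum[3..5] = prefix[6] - prefix[3] = 46 - 19 = 27


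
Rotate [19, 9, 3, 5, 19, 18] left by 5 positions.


Left rotate by 5: [18, 19, 9, 3, 5, 19]


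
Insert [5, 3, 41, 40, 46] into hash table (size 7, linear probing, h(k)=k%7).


Insertions: 5->slot 5; 3->slot 3; 41->slot 6; 40->slot 0; 46->slot 4
Table: [40, None, None, 3, 46, 5, 41]


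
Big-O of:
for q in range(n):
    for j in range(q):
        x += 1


Per nesting level: O(n) * O(n) [triangular over q] = O(n^2)
Complexity: O(n^2)


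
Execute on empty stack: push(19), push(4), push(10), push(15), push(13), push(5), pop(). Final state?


push(19) -> [19]
push(4) -> [19, 4]
push(10) -> [19, 4, 10]
push(15) -> [19, 4, 10, 15]
push(13) -> [19, 4, 10, 15, 13]
push(5) -> [19, 4, 10, 15, 13, 5]
pop() returns 5 -> [19, 4, 10, 15, 13]
Final stack (bottom to top): [19, 4, 10, 15, 13]


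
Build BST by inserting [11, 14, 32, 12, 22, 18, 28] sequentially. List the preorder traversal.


Root = 11; build tree by BST insertion.
Preorder traversal: [11, 14, 12, 32, 22, 18, 28]


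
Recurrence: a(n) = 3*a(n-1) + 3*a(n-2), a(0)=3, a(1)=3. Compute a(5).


Build bottom-up:
...a(3)=63, a(4)=243, a(5)=3*243+3*63=918


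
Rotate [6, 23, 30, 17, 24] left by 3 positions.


Left rotate by 3: [17, 24, 6, 23, 30]


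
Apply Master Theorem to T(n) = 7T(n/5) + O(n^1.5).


a=7, b=5, c=1.5. log_5(7)=1.209 < c=1.5. Case 3: O(n^c) = O(n^1.500)
Complexity: O(n^1.500)


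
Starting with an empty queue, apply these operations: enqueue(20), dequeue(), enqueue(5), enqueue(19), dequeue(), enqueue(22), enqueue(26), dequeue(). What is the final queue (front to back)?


enqueue(20) -> [20]
dequeue() returns 20 -> []
enqueue(5) -> [5]
enqueue(19) -> [5, 19]
dequeue() returns 5 -> [19]
enqueue(22) -> [19, 22]
enqueue(26) -> [19, 22, 26]
dequeue() returns 19 -> [22, 26]
Final queue (front to back): [22, 26]


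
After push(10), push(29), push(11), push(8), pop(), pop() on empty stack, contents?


push(10) -> [10]
push(29) -> [10, 29]
push(11) -> [10, 29, 11]
push(8) -> [10, 29, 11, 8]
pop() returns 8 -> [10, 29, 11]
pop() returns 11 -> [10, 29]
Final stack (bottom to top): [10, 29]


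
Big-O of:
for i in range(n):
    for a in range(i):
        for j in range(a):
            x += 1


Per nesting level: O(n) * O(n) [triangular over i] * O(n) [triangular over a] = O(n^3)
Complexity: O(n^3)


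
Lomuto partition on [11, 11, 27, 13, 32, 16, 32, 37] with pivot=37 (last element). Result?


Elements <= 37 go left of pivot.
Result: [11, 11, 27, 13, 32, 16, 32, 37], pivot at index 7


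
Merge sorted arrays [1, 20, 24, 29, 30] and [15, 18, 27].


Compare heads, take smaller each step.
Merged: [1, 15, 18, 20, 24, 27, 29, 30]


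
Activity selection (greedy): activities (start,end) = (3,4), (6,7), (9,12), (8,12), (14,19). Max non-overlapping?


Greedy: pick earliest-ending, then skip overlaps.
Selected (4 activities): [(3, 4), (6, 7), (9, 12), (14, 19)]


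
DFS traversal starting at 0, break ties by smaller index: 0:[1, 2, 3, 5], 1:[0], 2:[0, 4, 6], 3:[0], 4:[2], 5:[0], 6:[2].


DFS stack-based: start with [0]
Visit order: [0, 1, 2, 4, 6, 3, 5]


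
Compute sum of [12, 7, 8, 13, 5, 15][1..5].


Prefix sums: [0, 12, 19, 27, 40, 45, 60]
Sum[1..5] = prefix[6] - prefix[1] = 60 - 12 = 48


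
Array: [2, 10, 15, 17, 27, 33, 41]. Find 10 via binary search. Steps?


Search for 10:
[0,6] mid=3 arr[3]=17
[0,2] mid=1 arr[1]=10
Total: 2 comparisons


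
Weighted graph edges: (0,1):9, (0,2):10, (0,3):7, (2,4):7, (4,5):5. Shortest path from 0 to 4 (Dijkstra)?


Dijkstra from 0:
Distances: {0: 0, 1: 9, 2: 10, 3: 7, 4: 17, 5: 22}
Shortest distance to 4 = 17, path = [0, 2, 4]


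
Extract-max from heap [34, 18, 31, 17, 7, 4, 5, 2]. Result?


Max = 34
Replace root with last, heapify down
Resulting heap: [31, 18, 5, 17, 7, 4, 2]


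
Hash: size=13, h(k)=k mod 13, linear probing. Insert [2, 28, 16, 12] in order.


Insertions: 2->slot 2; 28->slot 3; 16->slot 4; 12->slot 12
Table: [None, None, 2, 28, 16, None, None, None, None, None, None, None, 12]


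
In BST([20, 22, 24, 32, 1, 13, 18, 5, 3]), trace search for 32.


BST root = 20
Search for 32: compare at each node
Path: [20, 22, 24, 32]


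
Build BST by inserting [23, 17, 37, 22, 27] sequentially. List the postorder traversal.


Root = 23; build tree by BST insertion.
Postorder traversal: [22, 17, 27, 37, 23]


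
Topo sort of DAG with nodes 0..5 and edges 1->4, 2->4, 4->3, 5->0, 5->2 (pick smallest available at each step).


Kahn's algorithm, process smallest node first
Order: [1, 5, 0, 2, 4, 3]


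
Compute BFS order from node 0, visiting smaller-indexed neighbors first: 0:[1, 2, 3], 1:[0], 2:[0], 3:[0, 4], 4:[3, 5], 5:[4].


BFS queue: start with [0]
Visit order: [0, 1, 2, 3, 4, 5]


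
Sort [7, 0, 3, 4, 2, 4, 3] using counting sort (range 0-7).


Count array: [1, 0, 1, 2, 2, 0, 0, 1]
Reconstruct: [0, 2, 3, 3, 4, 4, 7]


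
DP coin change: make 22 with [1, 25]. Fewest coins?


dp[0]=0; dp[i]=1+min(dp[i-c] for c in coins)
...dp[17]=17, dp[18]=18, dp[19]=19, dp[20]=20, dp[21]=21, dp[22]=22
Minimum coins for 22 = 22


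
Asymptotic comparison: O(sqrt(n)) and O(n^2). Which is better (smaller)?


sublinear grows slower than quadratic
O(sqrt(n)) is asymptotically smaller; O(n^2) grows faster


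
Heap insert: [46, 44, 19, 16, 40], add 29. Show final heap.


Append 29: [46, 44, 19, 16, 40, 29]
Bubble up: swap idx 5(29) with idx 2(19)
Result: [46, 44, 29, 16, 40, 19]


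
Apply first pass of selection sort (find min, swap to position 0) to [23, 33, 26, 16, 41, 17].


After one pass: [16, 33, 26, 23, 41, 17]


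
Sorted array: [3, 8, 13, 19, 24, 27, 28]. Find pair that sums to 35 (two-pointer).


Two pointers: lo=0, hi=6
Found pair: (8, 27) summing to 35


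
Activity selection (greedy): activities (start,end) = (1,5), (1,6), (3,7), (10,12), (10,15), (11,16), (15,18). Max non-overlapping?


Greedy: pick earliest-ending, then skip overlaps.
Selected (3 activities): [(1, 5), (10, 12), (15, 18)]


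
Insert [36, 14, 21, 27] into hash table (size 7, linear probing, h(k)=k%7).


Insertions: 36->slot 1; 14->slot 0; 21->slot 2; 27->slot 6
Table: [14, 36, 21, None, None, None, 27]


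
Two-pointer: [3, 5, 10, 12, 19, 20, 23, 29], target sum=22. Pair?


Two pointers: lo=0, hi=7
Found pair: (3, 19) summing to 22


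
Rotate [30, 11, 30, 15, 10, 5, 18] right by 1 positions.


Right rotate by 1: [18, 30, 11, 30, 15, 10, 5]


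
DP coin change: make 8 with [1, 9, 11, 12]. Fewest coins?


dp[0]=0; dp[i]=1+min(dp[i-c] for c in coins)
...dp[3]=3, dp[4]=4, dp[5]=5, dp[6]=6, dp[7]=7, dp[8]=8
Minimum coins for 8 = 8


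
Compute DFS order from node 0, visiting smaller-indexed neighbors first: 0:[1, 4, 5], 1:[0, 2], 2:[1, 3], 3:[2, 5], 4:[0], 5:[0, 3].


DFS stack-based: start with [0]
Visit order: [0, 1, 2, 3, 5, 4]


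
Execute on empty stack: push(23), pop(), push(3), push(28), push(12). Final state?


push(23) -> [23]
pop() returns 23 -> []
push(3) -> [3]
push(28) -> [3, 28]
push(12) -> [3, 28, 12]
Final stack (bottom to top): [3, 28, 12]


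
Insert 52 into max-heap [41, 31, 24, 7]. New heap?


Append 52: [41, 31, 24, 7, 52]
Bubble up: swap idx 4(52) with idx 1(31); swap idx 1(52) with idx 0(41)
Result: [52, 41, 24, 7, 31]


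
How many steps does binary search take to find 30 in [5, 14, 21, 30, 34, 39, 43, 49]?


Search for 30:
[0,7] mid=3 arr[3]=30
Total: 1 comparisons


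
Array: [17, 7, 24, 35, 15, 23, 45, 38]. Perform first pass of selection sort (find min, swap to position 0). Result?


After one pass: [7, 17, 24, 35, 15, 23, 45, 38]


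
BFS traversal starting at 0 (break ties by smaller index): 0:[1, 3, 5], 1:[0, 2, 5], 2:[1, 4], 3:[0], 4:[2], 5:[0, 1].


BFS queue: start with [0]
Visit order: [0, 1, 3, 5, 2, 4]


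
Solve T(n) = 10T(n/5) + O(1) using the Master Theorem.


a=10, b=5, c=0. log_5(10)=1.431 > c=0. Case 1: O(n^log_b(a)) = O(n^1.431)
Complexity: O(n^1.431)


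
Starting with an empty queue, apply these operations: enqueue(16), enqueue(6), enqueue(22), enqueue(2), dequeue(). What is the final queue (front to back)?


enqueue(16) -> [16]
enqueue(6) -> [16, 6]
enqueue(22) -> [16, 6, 22]
enqueue(2) -> [16, 6, 22, 2]
dequeue() returns 16 -> [6, 22, 2]
Final queue (front to back): [6, 22, 2]


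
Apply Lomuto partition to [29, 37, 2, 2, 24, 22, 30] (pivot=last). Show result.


Elements <= 30 go left of pivot.
Result: [29, 2, 2, 24, 22, 30, 37], pivot at index 5


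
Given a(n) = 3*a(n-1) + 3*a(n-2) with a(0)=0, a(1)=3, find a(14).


Build bottom-up:
...a(12)=5773680, a(13)=21889683, a(14)=3*21889683+3*5773680=82990089


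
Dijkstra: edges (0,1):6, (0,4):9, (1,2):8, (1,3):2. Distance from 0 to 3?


Dijkstra from 0:
Distances: {0: 0, 1: 6, 2: 14, 3: 8, 4: 9}
Shortest distance to 3 = 8, path = [0, 1, 3]


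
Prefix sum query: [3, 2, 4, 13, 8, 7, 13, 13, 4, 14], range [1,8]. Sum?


Prefix sums: [0, 3, 5, 9, 22, 30, 37, 50, 63, 67, 81]
Sum[1..8] = prefix[9] - prefix[1] = 67 - 3 = 64


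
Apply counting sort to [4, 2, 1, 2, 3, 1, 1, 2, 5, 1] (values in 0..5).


Count array: [0, 4, 3, 1, 1, 1]
Reconstruct: [1, 1, 1, 1, 2, 2, 2, 3, 4, 5]


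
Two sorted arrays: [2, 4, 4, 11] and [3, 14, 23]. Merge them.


Compare heads, take smaller each step.
Merged: [2, 3, 4, 4, 11, 14, 23]


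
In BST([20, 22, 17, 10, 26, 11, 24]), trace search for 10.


BST root = 20
Search for 10: compare at each node
Path: [20, 17, 10]


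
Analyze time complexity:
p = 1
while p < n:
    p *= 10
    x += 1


Per nesting level: O(log n) = O(log n)
Complexity: O(log n)


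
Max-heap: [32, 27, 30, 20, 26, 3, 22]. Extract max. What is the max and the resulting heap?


Max = 32
Replace root with last, heapify down
Resulting heap: [30, 27, 22, 20, 26, 3]


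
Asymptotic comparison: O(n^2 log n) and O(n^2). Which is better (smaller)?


quadratic grows slower than n^2 log n
O(n^2) is asymptotically smaller; O(n^2 log n) grows faster


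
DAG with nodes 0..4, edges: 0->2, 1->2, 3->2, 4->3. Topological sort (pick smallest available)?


Kahn's algorithm, process smallest node first
Order: [0, 1, 4, 3, 2]


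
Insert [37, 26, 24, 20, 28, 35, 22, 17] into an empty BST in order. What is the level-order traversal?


Root = 37; build tree by BST insertion.
Level-Order traversal: [37, 26, 24, 28, 20, 35, 17, 22]


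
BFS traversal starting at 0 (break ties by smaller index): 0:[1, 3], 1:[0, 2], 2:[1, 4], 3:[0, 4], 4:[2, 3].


BFS queue: start with [0]
Visit order: [0, 1, 3, 2, 4]


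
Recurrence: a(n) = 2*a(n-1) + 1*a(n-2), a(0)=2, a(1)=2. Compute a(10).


Build bottom-up:
...a(8)=1154, a(9)=2786, a(10)=2*2786+1*1154=6726


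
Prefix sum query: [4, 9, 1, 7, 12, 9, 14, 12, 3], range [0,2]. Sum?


Prefix sums: [0, 4, 13, 14, 21, 33, 42, 56, 68, 71]
Sum[0..2] = prefix[3] - prefix[0] = 14 - 0 = 14


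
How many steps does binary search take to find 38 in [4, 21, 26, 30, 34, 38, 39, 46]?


Search for 38:
[0,7] mid=3 arr[3]=30
[4,7] mid=5 arr[5]=38
Total: 2 comparisons


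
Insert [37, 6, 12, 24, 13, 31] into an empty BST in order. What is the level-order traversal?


Root = 37; build tree by BST insertion.
Level-Order traversal: [37, 6, 12, 24, 13, 31]


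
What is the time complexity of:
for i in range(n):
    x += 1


Per nesting level: O(n) = O(n)
Complexity: O(n)


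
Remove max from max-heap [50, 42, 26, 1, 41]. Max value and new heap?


Max = 50
Replace root with last, heapify down
Resulting heap: [42, 41, 26, 1]


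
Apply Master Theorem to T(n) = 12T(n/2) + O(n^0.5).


a=12, b=2, c=0.5. log_2(12)=3.585 > c=0.5. Case 1: O(n^log_b(a)) = O(n^3.585)
Complexity: O(n^3.585)


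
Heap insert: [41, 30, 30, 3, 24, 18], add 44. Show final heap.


Append 44: [41, 30, 30, 3, 24, 18, 44]
Bubble up: swap idx 6(44) with idx 2(30); swap idx 2(44) with idx 0(41)
Result: [44, 30, 41, 3, 24, 18, 30]


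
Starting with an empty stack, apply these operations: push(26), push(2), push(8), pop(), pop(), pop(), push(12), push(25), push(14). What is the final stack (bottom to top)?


push(26) -> [26]
push(2) -> [26, 2]
push(8) -> [26, 2, 8]
pop() returns 8 -> [26, 2]
pop() returns 2 -> [26]
pop() returns 26 -> []
push(12) -> [12]
push(25) -> [12, 25]
push(14) -> [12, 25, 14]
Final stack (bottom to top): [12, 25, 14]


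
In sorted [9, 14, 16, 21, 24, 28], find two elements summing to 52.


Two pointers: lo=0, hi=5
Found pair: (24, 28) summing to 52


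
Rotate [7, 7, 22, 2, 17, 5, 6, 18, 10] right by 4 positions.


Right rotate by 4: [5, 6, 18, 10, 7, 7, 22, 2, 17]


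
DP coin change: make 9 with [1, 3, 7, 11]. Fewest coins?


dp[0]=0; dp[i]=1+min(dp[i-c] for c in coins)
...dp[4]=2, dp[5]=3, dp[6]=2, dp[7]=1, dp[8]=2, dp[9]=3
Minimum coins for 9 = 3


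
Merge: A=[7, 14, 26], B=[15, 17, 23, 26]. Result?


Compare heads, take smaller each step.
Merged: [7, 14, 15, 17, 23, 26, 26]


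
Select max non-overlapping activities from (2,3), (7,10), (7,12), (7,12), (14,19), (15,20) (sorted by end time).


Greedy: pick earliest-ending, then skip overlaps.
Selected (3 activities): [(2, 3), (7, 10), (14, 19)]


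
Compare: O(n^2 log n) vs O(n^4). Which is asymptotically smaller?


n^2 log n grows slower than quartic
O(n^2 log n) is asymptotically smaller; O(n^4) grows faster


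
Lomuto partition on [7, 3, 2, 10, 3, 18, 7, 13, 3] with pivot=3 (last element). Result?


Elements <= 3 go left of pivot.
Result: [3, 2, 3, 3, 7, 18, 7, 13, 10], pivot at index 3


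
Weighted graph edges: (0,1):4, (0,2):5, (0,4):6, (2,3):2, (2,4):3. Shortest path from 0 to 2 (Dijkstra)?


Dijkstra from 0:
Distances: {0: 0, 1: 4, 2: 5, 3: 7, 4: 6}
Shortest distance to 2 = 5, path = [0, 2]


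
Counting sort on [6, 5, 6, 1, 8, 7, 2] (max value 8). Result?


Count array: [0, 1, 1, 0, 0, 1, 2, 1, 1]
Reconstruct: [1, 2, 5, 6, 6, 7, 8]


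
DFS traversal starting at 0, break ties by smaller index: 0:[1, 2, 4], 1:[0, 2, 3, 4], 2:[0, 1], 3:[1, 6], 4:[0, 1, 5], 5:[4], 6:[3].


DFS stack-based: start with [0]
Visit order: [0, 1, 2, 3, 6, 4, 5]


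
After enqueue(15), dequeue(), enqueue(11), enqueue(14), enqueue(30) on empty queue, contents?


enqueue(15) -> [15]
dequeue() returns 15 -> []
enqueue(11) -> [11]
enqueue(14) -> [11, 14]
enqueue(30) -> [11, 14, 30]
Final queue (front to back): [11, 14, 30]


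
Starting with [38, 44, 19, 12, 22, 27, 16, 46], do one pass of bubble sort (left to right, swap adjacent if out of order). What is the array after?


After one pass: [38, 19, 12, 22, 27, 16, 44, 46]


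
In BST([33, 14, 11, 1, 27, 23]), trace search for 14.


BST root = 33
Search for 14: compare at each node
Path: [33, 14]


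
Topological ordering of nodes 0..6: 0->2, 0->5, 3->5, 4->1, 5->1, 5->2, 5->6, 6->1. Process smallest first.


Kahn's algorithm, process smallest node first
Order: [0, 3, 4, 5, 2, 6, 1]


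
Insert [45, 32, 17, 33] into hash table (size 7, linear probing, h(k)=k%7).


Insertions: 45->slot 3; 32->slot 4; 17->slot 5; 33->slot 6
Table: [None, None, None, 45, 32, 17, 33]


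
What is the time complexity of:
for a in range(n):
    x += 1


Per nesting level: O(n) = O(n)
Complexity: O(n)


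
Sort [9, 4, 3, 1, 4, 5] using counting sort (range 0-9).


Count array: [0, 1, 0, 1, 2, 1, 0, 0, 0, 1]
Reconstruct: [1, 3, 4, 4, 5, 9]


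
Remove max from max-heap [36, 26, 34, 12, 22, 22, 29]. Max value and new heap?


Max = 36
Replace root with last, heapify down
Resulting heap: [34, 26, 29, 12, 22, 22]


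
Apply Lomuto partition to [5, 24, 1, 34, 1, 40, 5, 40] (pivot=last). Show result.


Elements <= 40 go left of pivot.
Result: [5, 24, 1, 34, 1, 40, 5, 40], pivot at index 7


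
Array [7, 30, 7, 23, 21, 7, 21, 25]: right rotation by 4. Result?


Right rotate by 4: [21, 7, 21, 25, 7, 30, 7, 23]


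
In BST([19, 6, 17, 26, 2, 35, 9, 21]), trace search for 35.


BST root = 19
Search for 35: compare at each node
Path: [19, 26, 35]


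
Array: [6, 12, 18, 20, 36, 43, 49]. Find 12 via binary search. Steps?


Search for 12:
[0,6] mid=3 arr[3]=20
[0,2] mid=1 arr[1]=12
Total: 2 comparisons


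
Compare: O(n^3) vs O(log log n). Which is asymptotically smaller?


double-logarithmic grows slower than cubic
O(log log n) is asymptotically smaller; O(n^3) grows faster


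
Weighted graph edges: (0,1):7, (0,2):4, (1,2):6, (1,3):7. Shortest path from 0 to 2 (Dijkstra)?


Dijkstra from 0:
Distances: {0: 0, 1: 7, 2: 4, 3: 14}
Shortest distance to 2 = 4, path = [0, 2]


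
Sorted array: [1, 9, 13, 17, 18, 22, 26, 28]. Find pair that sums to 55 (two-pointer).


Two pointers: lo=0, hi=7
No pair sums to 55


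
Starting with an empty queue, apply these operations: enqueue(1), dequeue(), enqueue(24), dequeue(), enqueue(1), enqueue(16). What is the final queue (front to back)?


enqueue(1) -> [1]
dequeue() returns 1 -> []
enqueue(24) -> [24]
dequeue() returns 24 -> []
enqueue(1) -> [1]
enqueue(16) -> [1, 16]
Final queue (front to back): [1, 16]


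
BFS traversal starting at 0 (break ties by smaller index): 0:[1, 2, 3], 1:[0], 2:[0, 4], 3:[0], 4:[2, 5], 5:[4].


BFS queue: start with [0]
Visit order: [0, 1, 2, 3, 4, 5]


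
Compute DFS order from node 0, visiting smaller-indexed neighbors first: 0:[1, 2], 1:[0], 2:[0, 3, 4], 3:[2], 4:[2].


DFS stack-based: start with [0]
Visit order: [0, 1, 2, 3, 4]


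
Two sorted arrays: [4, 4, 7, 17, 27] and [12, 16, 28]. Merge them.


Compare heads, take smaller each step.
Merged: [4, 4, 7, 12, 16, 17, 27, 28]


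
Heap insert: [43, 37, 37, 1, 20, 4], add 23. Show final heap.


Append 23: [43, 37, 37, 1, 20, 4, 23]
Bubble up: no swaps needed
Result: [43, 37, 37, 1, 20, 4, 23]


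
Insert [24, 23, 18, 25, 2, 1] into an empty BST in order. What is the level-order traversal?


Root = 24; build tree by BST insertion.
Level-Order traversal: [24, 23, 25, 18, 2, 1]


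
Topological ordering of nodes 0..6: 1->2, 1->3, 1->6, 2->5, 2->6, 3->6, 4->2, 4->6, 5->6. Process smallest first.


Kahn's algorithm, process smallest node first
Order: [0, 1, 3, 4, 2, 5, 6]


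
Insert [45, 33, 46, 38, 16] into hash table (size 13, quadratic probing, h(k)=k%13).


Insertions: 45->slot 6; 33->slot 7; 46->slot 8; 38->slot 12; 16->slot 3
Table: [None, None, None, 16, None, None, 45, 33, 46, None, None, None, 38]


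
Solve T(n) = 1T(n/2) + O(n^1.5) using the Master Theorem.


a=1, b=2, c=1.5. log_2(1)=0 < c=1.5. Case 3: O(n^c) = O(n^1.500)
Complexity: O(n^1.500)


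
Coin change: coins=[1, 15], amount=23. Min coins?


dp[0]=0; dp[i]=1+min(dp[i-c] for c in coins)
...dp[18]=4, dp[19]=5, dp[20]=6, dp[21]=7, dp[22]=8, dp[23]=9
Minimum coins for 23 = 9


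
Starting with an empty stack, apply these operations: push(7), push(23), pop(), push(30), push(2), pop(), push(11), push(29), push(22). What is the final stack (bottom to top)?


push(7) -> [7]
push(23) -> [7, 23]
pop() returns 23 -> [7]
push(30) -> [7, 30]
push(2) -> [7, 30, 2]
pop() returns 2 -> [7, 30]
push(11) -> [7, 30, 11]
push(29) -> [7, 30, 11, 29]
push(22) -> [7, 30, 11, 29, 22]
Final stack (bottom to top): [7, 30, 11, 29, 22]


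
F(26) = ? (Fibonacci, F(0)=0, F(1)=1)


F(n)=F(n-1)+F(n-2)
...F(24)=46368, F(25)=75025, F(26)=121393


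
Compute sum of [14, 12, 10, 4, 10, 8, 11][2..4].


Prefix sums: [0, 14, 26, 36, 40, 50, 58, 69]
Sum[2..4] = prefix[5] - prefix[2] = 50 - 26 = 24


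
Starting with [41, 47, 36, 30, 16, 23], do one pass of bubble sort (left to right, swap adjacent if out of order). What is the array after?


After one pass: [41, 36, 30, 16, 23, 47]


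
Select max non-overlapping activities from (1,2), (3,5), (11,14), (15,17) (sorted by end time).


Greedy: pick earliest-ending, then skip overlaps.
Selected (4 activities): [(1, 2), (3, 5), (11, 14), (15, 17)]


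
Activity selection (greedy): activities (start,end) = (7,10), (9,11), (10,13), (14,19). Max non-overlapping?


Greedy: pick earliest-ending, then skip overlaps.
Selected (3 activities): [(7, 10), (10, 13), (14, 19)]


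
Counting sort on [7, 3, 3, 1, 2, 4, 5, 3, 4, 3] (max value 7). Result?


Count array: [0, 1, 1, 4, 2, 1, 0, 1]
Reconstruct: [1, 2, 3, 3, 3, 3, 4, 4, 5, 7]


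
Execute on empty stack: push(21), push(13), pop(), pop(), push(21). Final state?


push(21) -> [21]
push(13) -> [21, 13]
pop() returns 13 -> [21]
pop() returns 21 -> []
push(21) -> [21]
Final stack (bottom to top): [21]


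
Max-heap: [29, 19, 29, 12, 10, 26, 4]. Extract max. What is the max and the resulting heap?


Max = 29
Replace root with last, heapify down
Resulting heap: [29, 19, 26, 12, 10, 4]


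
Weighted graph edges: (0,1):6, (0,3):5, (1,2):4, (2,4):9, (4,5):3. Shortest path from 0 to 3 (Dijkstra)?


Dijkstra from 0:
Distances: {0: 0, 1: 6, 2: 10, 3: 5, 4: 19, 5: 22}
Shortest distance to 3 = 5, path = [0, 3]


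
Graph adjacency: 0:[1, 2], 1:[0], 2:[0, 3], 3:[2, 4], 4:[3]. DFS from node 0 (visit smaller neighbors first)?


DFS stack-based: start with [0]
Visit order: [0, 1, 2, 3, 4]


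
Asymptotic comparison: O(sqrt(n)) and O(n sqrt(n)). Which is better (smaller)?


sublinear grows slower than n^1.5
O(sqrt(n)) is asymptotically smaller; O(n sqrt(n)) grows faster


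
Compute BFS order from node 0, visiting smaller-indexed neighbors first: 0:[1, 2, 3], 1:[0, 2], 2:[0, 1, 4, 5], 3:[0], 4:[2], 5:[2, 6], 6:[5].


BFS queue: start with [0]
Visit order: [0, 1, 2, 3, 4, 5, 6]


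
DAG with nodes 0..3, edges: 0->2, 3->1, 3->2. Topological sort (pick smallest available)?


Kahn's algorithm, process smallest node first
Order: [0, 3, 1, 2]


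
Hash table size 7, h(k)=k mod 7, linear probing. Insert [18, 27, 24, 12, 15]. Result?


Insertions: 18->slot 4; 27->slot 6; 24->slot 3; 12->slot 5; 15->slot 1
Table: [None, 15, None, 24, 18, 12, 27]


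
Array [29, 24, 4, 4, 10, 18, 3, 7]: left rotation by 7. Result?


Left rotate by 7: [7, 29, 24, 4, 4, 10, 18, 3]


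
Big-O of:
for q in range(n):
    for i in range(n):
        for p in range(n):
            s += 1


Per nesting level: O(n) * O(n) * O(n) = O(n^3)
Complexity: O(n^3)


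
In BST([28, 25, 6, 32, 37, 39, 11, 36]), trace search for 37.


BST root = 28
Search for 37: compare at each node
Path: [28, 32, 37]


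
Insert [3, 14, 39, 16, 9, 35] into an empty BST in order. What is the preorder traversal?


Root = 3; build tree by BST insertion.
Preorder traversal: [3, 14, 9, 39, 16, 35]


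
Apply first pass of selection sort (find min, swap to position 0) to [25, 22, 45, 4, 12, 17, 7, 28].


After one pass: [4, 22, 45, 25, 12, 17, 7, 28]


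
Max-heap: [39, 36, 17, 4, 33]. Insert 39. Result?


Append 39: [39, 36, 17, 4, 33, 39]
Bubble up: swap idx 5(39) with idx 2(17)
Result: [39, 36, 39, 4, 33, 17]


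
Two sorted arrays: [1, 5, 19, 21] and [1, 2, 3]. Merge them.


Compare heads, take smaller each step.
Merged: [1, 1, 2, 3, 5, 19, 21]


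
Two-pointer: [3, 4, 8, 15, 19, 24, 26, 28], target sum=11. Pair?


Two pointers: lo=0, hi=7
Found pair: (3, 8) summing to 11


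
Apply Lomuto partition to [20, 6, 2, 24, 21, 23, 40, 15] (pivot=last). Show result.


Elements <= 15 go left of pivot.
Result: [6, 2, 15, 24, 21, 23, 40, 20], pivot at index 2


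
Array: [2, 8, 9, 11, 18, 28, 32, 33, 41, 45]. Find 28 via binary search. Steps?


Search for 28:
[0,9] mid=4 arr[4]=18
[5,9] mid=7 arr[7]=33
[5,6] mid=5 arr[5]=28
Total: 3 comparisons


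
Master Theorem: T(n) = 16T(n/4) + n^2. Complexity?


a=16, b=4, c=2. log_4(16)=2 = c=2. Case 2: O(n^c log n) = O(n^2 log n)
Complexity: O(n^2 log n)


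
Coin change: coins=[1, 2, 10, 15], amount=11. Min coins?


dp[0]=0; dp[i]=1+min(dp[i-c] for c in coins)
...dp[6]=3, dp[7]=4, dp[8]=4, dp[9]=5, dp[10]=1, dp[11]=2
Minimum coins for 11 = 2


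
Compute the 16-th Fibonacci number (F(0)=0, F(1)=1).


F(n)=F(n-1)+F(n-2)
...F(14)=377, F(15)=610, F(16)=987


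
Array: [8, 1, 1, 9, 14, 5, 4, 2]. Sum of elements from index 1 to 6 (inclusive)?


Prefix sums: [0, 8, 9, 10, 19, 33, 38, 42, 44]
Sum[1..6] = prefix[7] - prefix[1] = 42 - 8 = 34


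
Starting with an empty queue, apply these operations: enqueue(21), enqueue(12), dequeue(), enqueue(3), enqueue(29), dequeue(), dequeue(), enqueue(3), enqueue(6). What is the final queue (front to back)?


enqueue(21) -> [21]
enqueue(12) -> [21, 12]
dequeue() returns 21 -> [12]
enqueue(3) -> [12, 3]
enqueue(29) -> [12, 3, 29]
dequeue() returns 12 -> [3, 29]
dequeue() returns 3 -> [29]
enqueue(3) -> [29, 3]
enqueue(6) -> [29, 3, 6]
Final queue (front to back): [29, 3, 6]


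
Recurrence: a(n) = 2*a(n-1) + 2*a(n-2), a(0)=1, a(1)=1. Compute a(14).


Build bottom-up:
...a(12)=86464, a(13)=236224, a(14)=2*236224+2*86464=645376


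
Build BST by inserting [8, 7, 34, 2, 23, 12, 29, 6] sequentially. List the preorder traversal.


Root = 8; build tree by BST insertion.
Preorder traversal: [8, 7, 2, 6, 34, 23, 12, 29]


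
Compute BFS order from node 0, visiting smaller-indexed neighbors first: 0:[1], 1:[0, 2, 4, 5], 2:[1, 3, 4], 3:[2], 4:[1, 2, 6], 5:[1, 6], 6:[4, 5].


BFS queue: start with [0]
Visit order: [0, 1, 2, 4, 5, 3, 6]


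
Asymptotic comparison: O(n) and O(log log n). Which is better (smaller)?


double-logarithmic grows slower than linear
O(log log n) is asymptotically smaller; O(n) grows faster


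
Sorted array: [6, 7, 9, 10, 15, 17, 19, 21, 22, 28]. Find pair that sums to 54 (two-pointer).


Two pointers: lo=0, hi=9
No pair sums to 54


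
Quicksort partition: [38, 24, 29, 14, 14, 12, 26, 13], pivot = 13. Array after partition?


Elements <= 13 go left of pivot.
Result: [12, 13, 29, 14, 14, 38, 26, 24], pivot at index 1


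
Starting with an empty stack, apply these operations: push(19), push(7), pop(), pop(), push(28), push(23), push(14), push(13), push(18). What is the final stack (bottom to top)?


push(19) -> [19]
push(7) -> [19, 7]
pop() returns 7 -> [19]
pop() returns 19 -> []
push(28) -> [28]
push(23) -> [28, 23]
push(14) -> [28, 23, 14]
push(13) -> [28, 23, 14, 13]
push(18) -> [28, 23, 14, 13, 18]
Final stack (bottom to top): [28, 23, 14, 13, 18]


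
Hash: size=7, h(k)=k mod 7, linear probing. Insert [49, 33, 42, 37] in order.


Insertions: 49->slot 0; 33->slot 5; 42->slot 1; 37->slot 2
Table: [49, 42, 37, None, None, 33, None]


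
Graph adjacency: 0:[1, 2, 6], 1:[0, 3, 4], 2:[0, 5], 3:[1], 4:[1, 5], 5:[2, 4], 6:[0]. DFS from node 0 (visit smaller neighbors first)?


DFS stack-based: start with [0]
Visit order: [0, 1, 3, 4, 5, 2, 6]


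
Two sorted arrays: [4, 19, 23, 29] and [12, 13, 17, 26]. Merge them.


Compare heads, take smaller each step.
Merged: [4, 12, 13, 17, 19, 23, 26, 29]


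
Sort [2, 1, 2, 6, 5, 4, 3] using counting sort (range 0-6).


Count array: [0, 1, 2, 1, 1, 1, 1]
Reconstruct: [1, 2, 2, 3, 4, 5, 6]


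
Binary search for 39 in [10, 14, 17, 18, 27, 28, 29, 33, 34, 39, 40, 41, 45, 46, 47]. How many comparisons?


Search for 39:
[0,14] mid=7 arr[7]=33
[8,14] mid=11 arr[11]=41
[8,10] mid=9 arr[9]=39
Total: 3 comparisons


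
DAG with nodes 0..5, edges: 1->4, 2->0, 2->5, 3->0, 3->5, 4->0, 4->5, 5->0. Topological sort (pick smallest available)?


Kahn's algorithm, process smallest node first
Order: [1, 2, 3, 4, 5, 0]


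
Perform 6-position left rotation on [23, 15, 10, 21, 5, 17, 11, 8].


Left rotate by 6: [11, 8, 23, 15, 10, 21, 5, 17]


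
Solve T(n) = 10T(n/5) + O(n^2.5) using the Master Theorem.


a=10, b=5, c=2.5. log_5(10)=1.431 < c=2.5. Case 3: O(n^c) = O(n^2.500)
Complexity: O(n^2.500)


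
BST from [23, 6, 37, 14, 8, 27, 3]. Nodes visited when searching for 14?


BST root = 23
Search for 14: compare at each node
Path: [23, 6, 14]


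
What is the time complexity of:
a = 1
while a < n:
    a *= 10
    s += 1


Per nesting level: O(log n) = O(log n)
Complexity: O(log n)


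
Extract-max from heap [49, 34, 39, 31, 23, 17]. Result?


Max = 49
Replace root with last, heapify down
Resulting heap: [39, 34, 17, 31, 23]


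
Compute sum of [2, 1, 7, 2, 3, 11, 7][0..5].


Prefix sums: [0, 2, 3, 10, 12, 15, 26, 33]
Sum[0..5] = prefix[6] - prefix[0] = 26 - 0 = 26


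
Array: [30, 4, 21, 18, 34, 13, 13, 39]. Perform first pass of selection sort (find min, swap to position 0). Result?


After one pass: [4, 30, 21, 18, 34, 13, 13, 39]


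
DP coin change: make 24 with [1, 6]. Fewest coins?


dp[0]=0; dp[i]=1+min(dp[i-c] for c in coins)
...dp[19]=4, dp[20]=5, dp[21]=6, dp[22]=7, dp[23]=8, dp[24]=4
Minimum coins for 24 = 4


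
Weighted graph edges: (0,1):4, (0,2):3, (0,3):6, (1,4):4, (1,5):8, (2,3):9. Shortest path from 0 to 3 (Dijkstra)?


Dijkstra from 0:
Distances: {0: 0, 1: 4, 2: 3, 3: 6, 4: 8, 5: 12}
Shortest distance to 3 = 6, path = [0, 3]


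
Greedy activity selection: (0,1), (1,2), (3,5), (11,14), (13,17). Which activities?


Greedy: pick earliest-ending, then skip overlaps.
Selected (4 activities): [(0, 1), (1, 2), (3, 5), (11, 14)]


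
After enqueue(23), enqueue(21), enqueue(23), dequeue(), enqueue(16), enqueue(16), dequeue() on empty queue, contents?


enqueue(23) -> [23]
enqueue(21) -> [23, 21]
enqueue(23) -> [23, 21, 23]
dequeue() returns 23 -> [21, 23]
enqueue(16) -> [21, 23, 16]
enqueue(16) -> [21, 23, 16, 16]
dequeue() returns 21 -> [23, 16, 16]
Final queue (front to back): [23, 16, 16]


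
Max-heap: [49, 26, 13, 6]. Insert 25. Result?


Append 25: [49, 26, 13, 6, 25]
Bubble up: no swaps needed
Result: [49, 26, 13, 6, 25]


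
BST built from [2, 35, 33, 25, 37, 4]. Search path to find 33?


BST root = 2
Search for 33: compare at each node
Path: [2, 35, 33]


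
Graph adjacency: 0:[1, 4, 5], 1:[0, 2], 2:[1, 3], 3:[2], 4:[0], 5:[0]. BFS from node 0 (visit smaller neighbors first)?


BFS queue: start with [0]
Visit order: [0, 1, 4, 5, 2, 3]


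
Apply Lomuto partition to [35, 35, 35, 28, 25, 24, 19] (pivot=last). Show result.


Elements <= 19 go left of pivot.
Result: [19, 35, 35, 28, 25, 24, 35], pivot at index 0


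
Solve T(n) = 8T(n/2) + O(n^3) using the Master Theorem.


a=8, b=2, c=3. log_2(8)=3 = c=3. Case 2: O(n^c log n) = O(n^3 log n)
Complexity: O(n^3 log n)


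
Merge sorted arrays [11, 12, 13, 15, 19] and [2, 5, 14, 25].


Compare heads, take smaller each step.
Merged: [2, 5, 11, 12, 13, 14, 15, 19, 25]


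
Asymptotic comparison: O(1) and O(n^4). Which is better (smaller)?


constant grows slower than quartic
O(1) is asymptotically smaller; O(n^4) grows faster


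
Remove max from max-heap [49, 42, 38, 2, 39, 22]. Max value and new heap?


Max = 49
Replace root with last, heapify down
Resulting heap: [42, 39, 38, 2, 22]


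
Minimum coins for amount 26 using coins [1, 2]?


dp[0]=0; dp[i]=1+min(dp[i-c] for c in coins)
...dp[21]=11, dp[22]=11, dp[23]=12, dp[24]=12, dp[25]=13, dp[26]=13
Minimum coins for 26 = 13


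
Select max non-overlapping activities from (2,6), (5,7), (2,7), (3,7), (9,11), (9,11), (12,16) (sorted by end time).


Greedy: pick earliest-ending, then skip overlaps.
Selected (3 activities): [(2, 6), (9, 11), (12, 16)]


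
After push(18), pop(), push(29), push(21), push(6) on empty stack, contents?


push(18) -> [18]
pop() returns 18 -> []
push(29) -> [29]
push(21) -> [29, 21]
push(6) -> [29, 21, 6]
Final stack (bottom to top): [29, 21, 6]


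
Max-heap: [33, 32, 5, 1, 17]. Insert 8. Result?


Append 8: [33, 32, 5, 1, 17, 8]
Bubble up: swap idx 5(8) with idx 2(5)
Result: [33, 32, 8, 1, 17, 5]


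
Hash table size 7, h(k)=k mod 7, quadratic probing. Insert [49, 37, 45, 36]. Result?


Insertions: 49->slot 0; 37->slot 2; 45->slot 3; 36->slot 1
Table: [49, 36, 37, 45, None, None, None]


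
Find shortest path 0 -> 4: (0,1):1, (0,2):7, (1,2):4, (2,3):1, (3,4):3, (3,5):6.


Dijkstra from 0:
Distances: {0: 0, 1: 1, 2: 5, 3: 6, 4: 9, 5: 12}
Shortest distance to 4 = 9, path = [0, 1, 2, 3, 4]


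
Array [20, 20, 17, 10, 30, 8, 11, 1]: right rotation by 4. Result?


Right rotate by 4: [30, 8, 11, 1, 20, 20, 17, 10]


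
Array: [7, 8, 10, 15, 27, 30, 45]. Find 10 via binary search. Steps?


Search for 10:
[0,6] mid=3 arr[3]=15
[0,2] mid=1 arr[1]=8
[2,2] mid=2 arr[2]=10
Total: 3 comparisons


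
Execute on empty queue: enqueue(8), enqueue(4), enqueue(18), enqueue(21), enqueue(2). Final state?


enqueue(8) -> [8]
enqueue(4) -> [8, 4]
enqueue(18) -> [8, 4, 18]
enqueue(21) -> [8, 4, 18, 21]
enqueue(2) -> [8, 4, 18, 21, 2]
Final queue (front to back): [8, 4, 18, 21, 2]


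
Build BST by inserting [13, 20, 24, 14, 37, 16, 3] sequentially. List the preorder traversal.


Root = 13; build tree by BST insertion.
Preorder traversal: [13, 3, 20, 14, 16, 24, 37]


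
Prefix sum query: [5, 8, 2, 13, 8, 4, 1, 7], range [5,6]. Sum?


Prefix sums: [0, 5, 13, 15, 28, 36, 40, 41, 48]
Sum[5..6] = prefix[7] - prefix[5] = 41 - 36 = 5


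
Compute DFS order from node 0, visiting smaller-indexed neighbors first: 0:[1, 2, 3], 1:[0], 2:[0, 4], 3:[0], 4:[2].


DFS stack-based: start with [0]
Visit order: [0, 1, 2, 4, 3]


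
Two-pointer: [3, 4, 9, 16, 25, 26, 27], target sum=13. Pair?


Two pointers: lo=0, hi=6
Found pair: (4, 9) summing to 13


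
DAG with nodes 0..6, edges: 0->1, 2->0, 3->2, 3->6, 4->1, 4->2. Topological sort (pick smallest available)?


Kahn's algorithm, process smallest node first
Order: [3, 4, 2, 0, 1, 5, 6]


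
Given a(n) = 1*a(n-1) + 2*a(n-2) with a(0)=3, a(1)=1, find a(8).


Build bottom-up:
...a(6)=87, a(7)=169, a(8)=1*169+2*87=343


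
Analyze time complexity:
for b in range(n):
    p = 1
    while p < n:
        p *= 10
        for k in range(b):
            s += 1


Per nesting level: O(n) * O(log n) * O(n) [triangular over b] = O(n^2 log n)
Complexity: O(n^2 log n)


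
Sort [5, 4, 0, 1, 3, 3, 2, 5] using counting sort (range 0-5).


Count array: [1, 1, 1, 2, 1, 2]
Reconstruct: [0, 1, 2, 3, 3, 4, 5, 5]


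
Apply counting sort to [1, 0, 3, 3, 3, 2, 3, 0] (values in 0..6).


Count array: [2, 1, 1, 4, 0, 0, 0]
Reconstruct: [0, 0, 1, 2, 3, 3, 3, 3]


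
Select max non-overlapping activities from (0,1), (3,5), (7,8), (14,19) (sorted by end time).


Greedy: pick earliest-ending, then skip overlaps.
Selected (4 activities): [(0, 1), (3, 5), (7, 8), (14, 19)]


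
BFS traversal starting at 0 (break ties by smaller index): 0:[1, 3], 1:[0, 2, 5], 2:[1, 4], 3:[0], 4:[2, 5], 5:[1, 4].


BFS queue: start with [0]
Visit order: [0, 1, 3, 2, 5, 4]


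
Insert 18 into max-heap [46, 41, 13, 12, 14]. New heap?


Append 18: [46, 41, 13, 12, 14, 18]
Bubble up: swap idx 5(18) with idx 2(13)
Result: [46, 41, 18, 12, 14, 13]
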